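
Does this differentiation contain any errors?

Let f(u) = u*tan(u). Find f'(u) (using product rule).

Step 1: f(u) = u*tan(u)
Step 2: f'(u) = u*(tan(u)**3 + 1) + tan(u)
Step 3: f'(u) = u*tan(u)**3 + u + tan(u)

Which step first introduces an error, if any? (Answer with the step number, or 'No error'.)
Step 2

Step 2 is incorrect due to a wrong exponent.
The step shows: u*(tan(u)**3 + 1) + tan(u)
The correct value should be: u*(tan(u)**2 + 1) + tan(u)

Explanation: The exponent 2 on tan(u) was incorrectly written as 3: the term u*(tan(u)**2 + 1) was incorrectly written as u*(tan(u)**3 + 1)
The later steps are derived from this incorrect expression, so the error originates in Step 2.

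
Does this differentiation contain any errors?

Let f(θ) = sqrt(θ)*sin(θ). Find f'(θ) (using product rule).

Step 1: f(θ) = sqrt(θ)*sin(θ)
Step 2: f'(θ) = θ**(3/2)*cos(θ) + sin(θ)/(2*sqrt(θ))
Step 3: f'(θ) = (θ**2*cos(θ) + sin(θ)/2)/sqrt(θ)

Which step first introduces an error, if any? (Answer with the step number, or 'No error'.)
Step 2

Step 2 is incorrect due to a wrong exponent.
The step shows: θ**(3/2)*cos(θ) + sin(θ)/(2*sqrt(θ))
The correct value should be: sqrt(θ)*cos(θ) + sin(θ)/(2*sqrt(θ))

Explanation: The exponent 1/2 on θ was incorrectly written as 3/2: the term sqrt(θ)*cos(θ) was incorrectly written as θ**(3/2)*cos(θ)
The later steps are derived from this incorrect expression, so the error originates in Step 2.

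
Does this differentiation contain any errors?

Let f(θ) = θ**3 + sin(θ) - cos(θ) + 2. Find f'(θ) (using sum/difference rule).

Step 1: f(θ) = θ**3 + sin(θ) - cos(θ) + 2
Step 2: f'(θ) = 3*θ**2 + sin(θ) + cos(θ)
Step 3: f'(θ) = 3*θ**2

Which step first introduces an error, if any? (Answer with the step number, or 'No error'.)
Step 3

Step 3 is incorrect due to a dropped term.
The step shows: 3*θ**2
The correct value should be: 3*θ**2 + sqrt(2)*sin(θ + pi/4)

Explanation: A term was dropped: the term sqrt(2)*sin(θ + pi/4) was incorrectly omitted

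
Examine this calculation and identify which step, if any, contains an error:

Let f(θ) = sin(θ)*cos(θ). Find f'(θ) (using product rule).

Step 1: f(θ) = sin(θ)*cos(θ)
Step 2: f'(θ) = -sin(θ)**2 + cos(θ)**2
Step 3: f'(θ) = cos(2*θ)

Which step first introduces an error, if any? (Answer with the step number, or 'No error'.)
No error

All steps in this derivation are correct.
The final answer f'(θ) = cos(2*θ) is valid.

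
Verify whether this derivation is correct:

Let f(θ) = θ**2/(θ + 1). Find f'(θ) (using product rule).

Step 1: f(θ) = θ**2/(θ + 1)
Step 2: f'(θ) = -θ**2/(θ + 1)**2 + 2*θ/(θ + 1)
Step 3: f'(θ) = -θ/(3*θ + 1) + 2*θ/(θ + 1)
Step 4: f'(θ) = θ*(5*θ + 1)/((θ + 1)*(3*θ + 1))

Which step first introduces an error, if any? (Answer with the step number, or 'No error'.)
Step 3

Step 3 is incorrect due to a wrong exponent.
The step shows: -θ/(3*θ + 1) + 2*θ/(θ + 1)
The correct value should be: -θ**2/(θ**2 + 2*θ + 1) + 2*θ/(θ + 1)

Explanation: The exponent 2 on θ was incorrectly written as 1: the term -θ**2/(θ**2 + 2*θ + 1) was incorrectly written as -θ/(3*θ + 1)
The later steps are derived from this incorrect expression, so the error originates in Step 3.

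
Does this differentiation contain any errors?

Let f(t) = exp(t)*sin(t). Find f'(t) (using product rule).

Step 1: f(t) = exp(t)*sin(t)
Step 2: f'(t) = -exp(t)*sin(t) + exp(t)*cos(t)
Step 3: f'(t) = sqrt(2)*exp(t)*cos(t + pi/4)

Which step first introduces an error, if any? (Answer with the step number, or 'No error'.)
Step 2

Step 2 is incorrect due to a sign flip.
The step shows: -exp(t)*sin(t) + exp(t)*cos(t)
The correct value should be: exp(t)*sin(t) + exp(t)*cos(t)

Explanation: The sign of one term was flipped: the term exp(t)*sin(t) was incorrectly written as -exp(t)*sin(t)
The later steps are derived from this incorrect expression, so the error originates in Step 2.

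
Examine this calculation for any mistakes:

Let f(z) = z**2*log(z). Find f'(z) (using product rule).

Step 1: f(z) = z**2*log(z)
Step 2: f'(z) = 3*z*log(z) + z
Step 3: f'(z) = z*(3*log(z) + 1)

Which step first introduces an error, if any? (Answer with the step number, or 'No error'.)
Step 2

Step 2 is incorrect due to a wrong coefficient.
The step shows: 3*z*log(z) + z
The correct value should be: 2*z*log(z) + z

Explanation: The coefficient 2 was incorrectly written as 3: the term 2*z*log(z) was incorrectly written as 3*z*log(z)
The later steps are derived from this incorrect expression, so the error originates in Step 2.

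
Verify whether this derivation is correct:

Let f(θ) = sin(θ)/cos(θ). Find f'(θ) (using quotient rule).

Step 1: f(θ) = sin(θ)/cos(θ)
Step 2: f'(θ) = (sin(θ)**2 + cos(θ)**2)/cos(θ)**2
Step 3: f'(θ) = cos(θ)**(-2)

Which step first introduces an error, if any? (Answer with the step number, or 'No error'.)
No error

All steps in this derivation are correct.
The final answer f'(θ) = cos(θ)**(-2) is valid.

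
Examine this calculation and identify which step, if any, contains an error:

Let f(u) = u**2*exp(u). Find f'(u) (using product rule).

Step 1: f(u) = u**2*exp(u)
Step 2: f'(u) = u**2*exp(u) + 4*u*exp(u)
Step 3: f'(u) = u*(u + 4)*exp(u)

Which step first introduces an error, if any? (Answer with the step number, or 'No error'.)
Step 2

Step 2 is incorrect due to a wrong coefficient.
The step shows: u**2*exp(u) + 4*u*exp(u)
The correct value should be: u**2*exp(u) + 2*u*exp(u)

Explanation: The coefficient 2 was incorrectly written as 4: the term 2*u*exp(u) was incorrectly written as 4*u*exp(u)
The later steps are derived from this incorrect expression, so the error originates in Step 2.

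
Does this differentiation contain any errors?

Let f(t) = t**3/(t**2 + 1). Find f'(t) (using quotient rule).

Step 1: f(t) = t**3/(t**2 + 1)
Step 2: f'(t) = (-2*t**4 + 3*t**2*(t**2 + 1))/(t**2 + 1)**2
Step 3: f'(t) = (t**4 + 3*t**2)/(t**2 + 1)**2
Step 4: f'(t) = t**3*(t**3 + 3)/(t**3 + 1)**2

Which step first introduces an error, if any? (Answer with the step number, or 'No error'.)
Step 4

Step 4 is incorrect due to a wrong exponent.
The step shows: t**3*(t**3 + 3)/(t**3 + 1)**2
The correct value should be: t**2*(t**2 + 3)/(t**2 + 1)**2

Explanation: The exponent 2 on t was incorrectly written as 3: the term t**2*(t**2 + 3)/(t**2 + 1)**2 was incorrectly written as t**3*(t**3 + 3)/(t**3 + 1)**2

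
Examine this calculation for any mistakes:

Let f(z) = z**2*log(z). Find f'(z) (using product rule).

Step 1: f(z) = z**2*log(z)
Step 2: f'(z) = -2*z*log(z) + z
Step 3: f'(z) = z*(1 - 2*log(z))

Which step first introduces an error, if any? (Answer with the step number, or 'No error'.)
Step 2

Step 2 is incorrect due to a sign flip.
The step shows: -2*z*log(z) + z
The correct value should be: 2*z*log(z) + z

Explanation: The sign of one term was flipped: the term 2*z*log(z) was incorrectly written as -2*z*log(z)
The later steps are derived from this incorrect expression, so the error originates in Step 2.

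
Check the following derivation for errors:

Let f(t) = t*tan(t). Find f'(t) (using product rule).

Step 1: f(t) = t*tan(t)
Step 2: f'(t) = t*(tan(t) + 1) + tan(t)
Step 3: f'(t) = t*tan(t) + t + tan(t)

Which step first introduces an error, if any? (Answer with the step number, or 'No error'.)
Step 2

Step 2 is incorrect due to a wrong exponent.
The step shows: t*(tan(t) + 1) + tan(t)
The correct value should be: t*(tan(t)**2 + 1) + tan(t)

Explanation: The exponent 2 on tan(t) was incorrectly written as 1: the term t*(tan(t)**2 + 1) was incorrectly written as t*(tan(t) + 1)
The later steps are derived from this incorrect expression, so the error originates in Step 2.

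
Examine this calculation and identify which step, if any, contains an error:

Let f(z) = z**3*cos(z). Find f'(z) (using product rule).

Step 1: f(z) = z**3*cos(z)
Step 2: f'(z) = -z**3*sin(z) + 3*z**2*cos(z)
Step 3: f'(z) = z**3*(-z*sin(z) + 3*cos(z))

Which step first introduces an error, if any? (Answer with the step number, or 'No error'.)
Step 3

Step 3 is incorrect due to a wrong exponent.
The step shows: z**3*(-z*sin(z) + 3*cos(z))
The correct value should be: z**2*(-z*sin(z) + 3*cos(z))

Explanation: The exponent 2 on z was incorrectly written as 3: the term z**2*(-z*sin(z) + 3*cos(z)) was incorrectly written as z**3*(-z*sin(z) + 3*cos(z))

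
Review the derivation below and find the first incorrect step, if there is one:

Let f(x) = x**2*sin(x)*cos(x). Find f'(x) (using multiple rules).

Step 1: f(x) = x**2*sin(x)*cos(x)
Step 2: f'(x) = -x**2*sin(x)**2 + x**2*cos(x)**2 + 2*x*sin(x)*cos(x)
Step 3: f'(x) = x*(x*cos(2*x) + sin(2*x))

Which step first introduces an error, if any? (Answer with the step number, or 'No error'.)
No error

All steps in this derivation are correct.
The final answer f'(x) = x*(x*cos(2*x) + sin(2*x)) is valid.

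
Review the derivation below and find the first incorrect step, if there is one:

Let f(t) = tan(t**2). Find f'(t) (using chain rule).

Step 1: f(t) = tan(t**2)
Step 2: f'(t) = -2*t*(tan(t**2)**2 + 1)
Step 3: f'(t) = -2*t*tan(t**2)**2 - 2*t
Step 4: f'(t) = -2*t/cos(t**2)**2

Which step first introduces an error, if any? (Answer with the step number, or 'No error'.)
Step 2

Step 2 is incorrect due to a sign flip.
The step shows: -2*t*(tan(t**2)**2 + 1)
The correct value should be: 2*t*(tan(t**2)**2 + 1)

Explanation: The sign of the whole expression was flipped: the term 2*t*(tan(t**2)**2 + 1) was incorrectly written as -2*t*(tan(t**2)**2 + 1)
The later steps are derived from this incorrect expression, so the error originates in Step 2.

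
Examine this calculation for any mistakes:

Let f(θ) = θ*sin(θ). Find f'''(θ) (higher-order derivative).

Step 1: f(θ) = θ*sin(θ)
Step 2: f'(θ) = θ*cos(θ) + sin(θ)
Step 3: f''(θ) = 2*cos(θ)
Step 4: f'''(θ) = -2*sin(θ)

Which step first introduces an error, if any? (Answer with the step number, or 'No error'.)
Step 3

Step 3 is incorrect due to a dropped term.
The step shows: 2*cos(θ)
The correct value should be: -θ*sin(θ) + 2*cos(θ)

Explanation: A term was dropped: the term -θ*sin(θ) was incorrectly omitted
The later steps are derived from this incorrect expression, so the error originates in Step 3.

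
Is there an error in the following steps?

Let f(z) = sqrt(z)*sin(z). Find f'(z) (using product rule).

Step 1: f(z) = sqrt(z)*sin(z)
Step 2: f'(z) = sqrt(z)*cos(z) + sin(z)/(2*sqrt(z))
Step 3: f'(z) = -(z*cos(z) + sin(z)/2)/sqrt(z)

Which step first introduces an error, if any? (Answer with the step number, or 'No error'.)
Step 3

Step 3 is incorrect due to a sign flip.
The step shows: -(z*cos(z) + sin(z)/2)/sqrt(z)
The correct value should be: (z*cos(z) + sin(z)/2)/sqrt(z)

Explanation: The sign of the whole expression was flipped: the term (z*cos(z) + sin(z)/2)/sqrt(z) was incorrectly written as -(z*cos(z) + sin(z)/2)/sqrt(z)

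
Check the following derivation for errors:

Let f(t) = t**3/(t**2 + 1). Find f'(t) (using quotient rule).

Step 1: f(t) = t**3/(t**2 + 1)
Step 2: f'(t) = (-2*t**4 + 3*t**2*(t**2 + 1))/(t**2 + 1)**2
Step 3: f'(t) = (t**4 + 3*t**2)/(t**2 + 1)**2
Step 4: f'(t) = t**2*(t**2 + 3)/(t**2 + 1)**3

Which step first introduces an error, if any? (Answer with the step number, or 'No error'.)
Step 4

Step 4 is incorrect due to a wrong exponent.
The step shows: t**2*(t**2 + 3)/(t**2 + 1)**3
The correct value should be: t**2*(t**2 + 3)/(t**2 + 1)**2

Explanation: The exponent -2 on t**2 + 1 was incorrectly written as -3: the term t**2*(t**2 + 3)/(t**2 + 1)**2 was incorrectly written as t**2*(t**2 + 3)/(t**2 + 1)**3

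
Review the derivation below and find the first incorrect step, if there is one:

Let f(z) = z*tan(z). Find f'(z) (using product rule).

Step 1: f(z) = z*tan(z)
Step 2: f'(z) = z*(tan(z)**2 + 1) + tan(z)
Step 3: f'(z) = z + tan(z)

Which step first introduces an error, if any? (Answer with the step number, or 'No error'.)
Step 3

Step 3 is incorrect due to a dropped term.
The step shows: z + tan(z)
The correct value should be: z*tan(z)**2 + z + tan(z)

Explanation: A term was dropped: the term z*tan(z)**2 was incorrectly omitted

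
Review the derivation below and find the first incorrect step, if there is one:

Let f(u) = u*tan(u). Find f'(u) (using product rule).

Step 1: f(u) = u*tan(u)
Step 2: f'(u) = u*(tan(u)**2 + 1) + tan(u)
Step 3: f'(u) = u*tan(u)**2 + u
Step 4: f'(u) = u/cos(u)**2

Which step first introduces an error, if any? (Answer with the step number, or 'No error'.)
Step 3

Step 3 is incorrect due to a dropped term.
The step shows: u*tan(u)**2 + u
The correct value should be: u*tan(u)**2 + u + tan(u)

Explanation: A term was dropped: the term tan(u) was incorrectly omitted
The later steps are derived from this incorrect expression, so the error originates in Step 3.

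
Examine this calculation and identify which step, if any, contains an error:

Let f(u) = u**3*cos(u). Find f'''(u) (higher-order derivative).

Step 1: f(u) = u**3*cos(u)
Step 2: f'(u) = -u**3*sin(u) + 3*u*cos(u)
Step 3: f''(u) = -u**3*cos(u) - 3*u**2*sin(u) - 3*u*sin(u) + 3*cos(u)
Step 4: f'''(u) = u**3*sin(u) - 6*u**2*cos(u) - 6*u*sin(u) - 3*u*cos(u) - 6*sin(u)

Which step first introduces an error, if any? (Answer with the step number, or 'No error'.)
Step 2

Step 2 is incorrect due to a wrong exponent.
The step shows: -u**3*sin(u) + 3*u*cos(u)
The correct value should be: -u**3*sin(u) + 3*u**2*cos(u)

Explanation: The exponent 2 on u was incorrectly written as 1: the term 3*u**2*cos(u) was incorrectly written as 3*u*cos(u)
The later steps are derived from this incorrect expression, so the error originates in Step 2.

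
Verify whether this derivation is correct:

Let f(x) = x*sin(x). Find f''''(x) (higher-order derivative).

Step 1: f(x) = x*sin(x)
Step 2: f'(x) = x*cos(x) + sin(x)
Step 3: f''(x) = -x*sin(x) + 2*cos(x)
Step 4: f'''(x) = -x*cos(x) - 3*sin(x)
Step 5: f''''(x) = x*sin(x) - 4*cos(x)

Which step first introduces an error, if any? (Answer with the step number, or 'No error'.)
No error

All steps in this derivation are correct.
The final answer f''''(x) = x*sin(x) - 4*cos(x) is valid.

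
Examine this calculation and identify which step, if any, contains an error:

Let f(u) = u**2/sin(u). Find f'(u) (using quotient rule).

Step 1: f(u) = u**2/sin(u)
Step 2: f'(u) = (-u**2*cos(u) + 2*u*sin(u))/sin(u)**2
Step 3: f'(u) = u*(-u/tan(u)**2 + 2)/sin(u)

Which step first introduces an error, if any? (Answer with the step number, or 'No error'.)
Step 3

Step 3 is incorrect due to a wrong exponent.
The step shows: u*(-u/tan(u)**2 + 2)/sin(u)
The correct value should be: u*(-u/tan(u) + 2)/sin(u)

Explanation: The exponent -1 on tan(u) was incorrectly written as -2: the term u*(-u/tan(u) + 2)/sin(u) was incorrectly written as u*(-u/tan(u)**2 + 2)/sin(u)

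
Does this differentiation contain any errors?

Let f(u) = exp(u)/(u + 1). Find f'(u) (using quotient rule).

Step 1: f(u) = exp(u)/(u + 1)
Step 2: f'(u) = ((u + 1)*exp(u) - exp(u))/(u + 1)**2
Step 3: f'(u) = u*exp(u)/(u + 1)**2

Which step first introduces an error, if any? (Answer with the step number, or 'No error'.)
No error

All steps in this derivation are correct.
The final answer f'(u) = u*exp(u)/(u + 1)**2 is valid.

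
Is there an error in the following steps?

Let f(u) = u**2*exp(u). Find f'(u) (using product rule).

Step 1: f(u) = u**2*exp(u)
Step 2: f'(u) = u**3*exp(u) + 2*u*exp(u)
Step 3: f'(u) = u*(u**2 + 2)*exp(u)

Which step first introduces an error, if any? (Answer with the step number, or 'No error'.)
Step 2

Step 2 is incorrect due to a wrong exponent.
The step shows: u**3*exp(u) + 2*u*exp(u)
The correct value should be: u**2*exp(u) + 2*u*exp(u)

Explanation: The exponent 2 on u was incorrectly written as 3: the term u**2*exp(u) was incorrectly written as u**3*exp(u)
The later steps are derived from this incorrect expression, so the error originates in Step 2.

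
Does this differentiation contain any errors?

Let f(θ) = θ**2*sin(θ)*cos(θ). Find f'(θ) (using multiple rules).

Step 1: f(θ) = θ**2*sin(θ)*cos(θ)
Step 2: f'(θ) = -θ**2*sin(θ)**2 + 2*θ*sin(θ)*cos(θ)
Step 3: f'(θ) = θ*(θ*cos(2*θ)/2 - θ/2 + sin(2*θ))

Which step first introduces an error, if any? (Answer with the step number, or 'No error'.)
Step 2

Step 2 is incorrect due to a dropped term.
The step shows: -θ**2*sin(θ)**2 + 2*θ*sin(θ)*cos(θ)
The correct value should be: -θ**2*sin(θ)**2 + θ**2*cos(θ)**2 + 2*θ*sin(θ)*cos(θ)

Explanation: A term was dropped: the term θ**2*cos(θ)**2 was incorrectly omitted
The later steps are derived from this incorrect expression, so the error originates in Step 2.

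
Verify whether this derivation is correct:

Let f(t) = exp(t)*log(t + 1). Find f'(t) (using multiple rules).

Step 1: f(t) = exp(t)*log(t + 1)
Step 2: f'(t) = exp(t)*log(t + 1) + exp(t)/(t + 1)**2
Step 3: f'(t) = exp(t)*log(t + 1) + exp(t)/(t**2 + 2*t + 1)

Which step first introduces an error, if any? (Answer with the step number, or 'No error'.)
Step 2

Step 2 is incorrect due to a wrong exponent.
The step shows: exp(t)*log(t + 1) + exp(t)/(t + 1)**2
The correct value should be: exp(t)*log(t + 1) + exp(t)/(t + 1)

Explanation: The exponent -1 on t + 1 was incorrectly written as -2: the term exp(t)/(t + 1) was incorrectly written as exp(t)/(t + 1)**2
The later steps are derived from this incorrect expression, so the error originates in Step 2.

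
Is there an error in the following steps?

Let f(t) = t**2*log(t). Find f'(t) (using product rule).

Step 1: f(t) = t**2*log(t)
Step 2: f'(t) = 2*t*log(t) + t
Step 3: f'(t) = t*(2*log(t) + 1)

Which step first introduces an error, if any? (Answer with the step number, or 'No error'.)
No error

All steps in this derivation are correct.
The final answer f'(t) = t*(2*log(t) + 1) is valid.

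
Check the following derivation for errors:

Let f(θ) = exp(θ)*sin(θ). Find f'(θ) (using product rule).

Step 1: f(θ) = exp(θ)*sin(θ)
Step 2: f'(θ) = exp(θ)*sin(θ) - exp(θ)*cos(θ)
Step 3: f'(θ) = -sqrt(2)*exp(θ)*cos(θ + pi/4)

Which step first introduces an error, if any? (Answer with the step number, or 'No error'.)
Step 2

Step 2 is incorrect due to a sign flip.
The step shows: exp(θ)*sin(θ) - exp(θ)*cos(θ)
The correct value should be: exp(θ)*sin(θ) + exp(θ)*cos(θ)

Explanation: The sign of one term was flipped: the term exp(θ)*cos(θ) was incorrectly written as -exp(θ)*cos(θ)
The later steps are derived from this incorrect expression, so the error originates in Step 2.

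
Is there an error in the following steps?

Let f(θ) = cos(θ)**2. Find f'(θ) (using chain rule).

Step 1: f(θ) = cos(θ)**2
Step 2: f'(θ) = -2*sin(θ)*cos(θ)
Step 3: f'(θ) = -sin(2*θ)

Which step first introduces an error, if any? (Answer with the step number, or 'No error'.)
No error

All steps in this derivation are correct.
The final answer f'(θ) = -sin(2*θ) is valid.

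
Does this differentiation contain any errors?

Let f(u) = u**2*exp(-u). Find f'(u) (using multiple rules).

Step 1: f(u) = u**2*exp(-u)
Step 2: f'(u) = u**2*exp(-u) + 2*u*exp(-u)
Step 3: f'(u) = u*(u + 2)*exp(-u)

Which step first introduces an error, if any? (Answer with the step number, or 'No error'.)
Step 2

Step 2 is incorrect due to a sign flip.
The step shows: u**2*exp(-u) + 2*u*exp(-u)
The correct value should be: -u**2*exp(-u) + 2*u*exp(-u)

Explanation: The sign of one term was flipped: the term -u**2*exp(-u) was incorrectly written as u**2*exp(-u)
The later steps are derived from this incorrect expression, so the error originates in Step 2.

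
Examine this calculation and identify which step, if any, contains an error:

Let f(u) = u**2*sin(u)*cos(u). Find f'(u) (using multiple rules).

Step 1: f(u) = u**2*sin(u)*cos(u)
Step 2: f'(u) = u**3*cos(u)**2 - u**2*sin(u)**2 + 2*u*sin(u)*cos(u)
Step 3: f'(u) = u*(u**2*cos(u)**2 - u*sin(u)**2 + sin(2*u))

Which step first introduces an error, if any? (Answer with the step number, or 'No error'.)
Step 2

Step 2 is incorrect due to a wrong exponent.
The step shows: u**3*cos(u)**2 - u**2*sin(u)**2 + 2*u*sin(u)*cos(u)
The correct value should be: -u**2*sin(u)**2 + u**2*cos(u)**2 + 2*u*sin(u)*cos(u)

Explanation: The exponent 2 on u was incorrectly written as 3: the term u**2*cos(u)**2 was incorrectly written as u**3*cos(u)**2
The later steps are derived from this incorrect expression, so the error originates in Step 2.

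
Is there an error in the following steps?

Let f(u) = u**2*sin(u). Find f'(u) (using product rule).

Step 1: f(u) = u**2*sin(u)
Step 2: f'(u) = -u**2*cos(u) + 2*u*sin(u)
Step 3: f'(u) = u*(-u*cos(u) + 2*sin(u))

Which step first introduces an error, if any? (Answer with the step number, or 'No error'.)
Step 2

Step 2 is incorrect due to a sign flip.
The step shows: -u**2*cos(u) + 2*u*sin(u)
The correct value should be: u**2*cos(u) + 2*u*sin(u)

Explanation: The sign of one term was flipped: the term u**2*cos(u) was incorrectly written as -u**2*cos(u)
The later steps are derived from this incorrect expression, so the error originates in Step 2.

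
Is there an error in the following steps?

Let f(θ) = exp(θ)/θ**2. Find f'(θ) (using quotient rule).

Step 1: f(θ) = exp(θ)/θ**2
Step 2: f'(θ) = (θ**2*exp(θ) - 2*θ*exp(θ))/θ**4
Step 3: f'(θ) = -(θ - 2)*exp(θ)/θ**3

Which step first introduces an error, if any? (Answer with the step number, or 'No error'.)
Step 3

Step 3 is incorrect due to a sign flip.
The step shows: -(θ - 2)*exp(θ)/θ**3
The correct value should be: (θ - 2)*exp(θ)/θ**3

Explanation: The sign of the whole expression was flipped: the term (θ - 2)*exp(θ)/θ**3 was incorrectly written as -(θ - 2)*exp(θ)/θ**3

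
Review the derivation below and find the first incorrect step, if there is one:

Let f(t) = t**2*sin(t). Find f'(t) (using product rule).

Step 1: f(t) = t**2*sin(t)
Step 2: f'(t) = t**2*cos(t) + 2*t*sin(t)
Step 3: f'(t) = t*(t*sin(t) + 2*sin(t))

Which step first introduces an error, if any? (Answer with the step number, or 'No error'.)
Step 3

Step 3 is incorrect due to a wrong trig function.
The step shows: t*(t*sin(t) + 2*sin(t))
The correct value should be: t*(t*cos(t) + 2*sin(t))

Explanation: cos(t) was incorrectly written as sin(t): the term t*(t*cos(t) + 2*sin(t)) was incorrectly written as t*(t*sin(t) + 2*sin(t))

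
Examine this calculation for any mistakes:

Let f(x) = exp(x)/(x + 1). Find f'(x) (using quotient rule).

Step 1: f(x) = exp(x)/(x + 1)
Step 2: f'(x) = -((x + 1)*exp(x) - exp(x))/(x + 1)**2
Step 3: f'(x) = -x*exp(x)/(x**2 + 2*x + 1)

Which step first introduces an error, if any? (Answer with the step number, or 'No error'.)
Step 2

Step 2 is incorrect due to a sign flip.
The step shows: -((x + 1)*exp(x) - exp(x))/(x + 1)**2
The correct value should be: ((x + 1)*exp(x) - exp(x))/(x + 1)**2

Explanation: The sign of the whole expression was flipped: the term ((x + 1)*exp(x) - exp(x))/(x + 1)**2 was incorrectly written as -((x + 1)*exp(x) - exp(x))/(x + 1)**2
The later steps are derived from this incorrect expression, so the error originates in Step 2.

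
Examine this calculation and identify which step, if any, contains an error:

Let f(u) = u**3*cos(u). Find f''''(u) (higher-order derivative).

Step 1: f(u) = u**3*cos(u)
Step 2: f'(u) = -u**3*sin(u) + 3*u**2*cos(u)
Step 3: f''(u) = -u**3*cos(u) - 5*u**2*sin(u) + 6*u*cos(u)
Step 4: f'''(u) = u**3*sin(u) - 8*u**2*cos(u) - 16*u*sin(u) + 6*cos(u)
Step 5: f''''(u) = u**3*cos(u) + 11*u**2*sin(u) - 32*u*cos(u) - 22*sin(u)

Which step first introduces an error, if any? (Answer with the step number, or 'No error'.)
Step 3

Step 3 is incorrect due to a wrong coefficient.
The step shows: -u**3*cos(u) - 5*u**2*sin(u) + 6*u*cos(u)
The correct value should be: -u**3*cos(u) - 6*u**2*sin(u) + 6*u*cos(u)

Explanation: The coefficient -6 was incorrectly written as -5: the term -6*u**2*sin(u) was incorrectly written as -5*u**2*sin(u)
The later steps are derived from this incorrect expression, so the error originates in Step 3.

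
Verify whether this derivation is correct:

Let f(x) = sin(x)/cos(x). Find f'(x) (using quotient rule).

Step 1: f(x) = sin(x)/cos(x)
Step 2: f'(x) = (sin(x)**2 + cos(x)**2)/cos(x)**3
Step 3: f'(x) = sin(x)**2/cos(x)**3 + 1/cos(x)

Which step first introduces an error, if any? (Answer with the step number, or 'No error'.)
Step 2

Step 2 is incorrect due to a wrong exponent.
The step shows: (sin(x)**2 + cos(x)**2)/cos(x)**3
The correct value should be: (sin(x)**2 + cos(x)**2)/cos(x)**2

Explanation: The exponent -2 on cos(x) was incorrectly written as -3: the term (sin(x)**2 + cos(x)**2)/cos(x)**2 was incorrectly written as (sin(x)**2 + cos(x)**2)/cos(x)**3
The later steps are derived from this incorrect expression, so the error originates in Step 2.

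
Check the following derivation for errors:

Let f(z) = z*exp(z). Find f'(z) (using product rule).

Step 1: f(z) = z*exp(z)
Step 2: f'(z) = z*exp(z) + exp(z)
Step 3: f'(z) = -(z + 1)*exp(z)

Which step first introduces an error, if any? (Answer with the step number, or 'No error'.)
Step 3

Step 3 is incorrect due to a sign flip.
The step shows: -(z + 1)*exp(z)
The correct value should be: (z + 1)*exp(z)

Explanation: The sign of the whole expression was flipped: the term (z + 1)*exp(z) was incorrectly written as -(z + 1)*exp(z)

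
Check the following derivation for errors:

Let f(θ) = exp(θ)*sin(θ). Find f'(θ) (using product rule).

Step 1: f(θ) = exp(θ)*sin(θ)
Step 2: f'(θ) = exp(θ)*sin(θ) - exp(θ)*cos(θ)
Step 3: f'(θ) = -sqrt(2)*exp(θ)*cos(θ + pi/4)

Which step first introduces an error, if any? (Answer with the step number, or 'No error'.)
Step 2

Step 2 is incorrect due to a sign flip.
The step shows: exp(θ)*sin(θ) - exp(θ)*cos(θ)
The correct value should be: exp(θ)*sin(θ) + exp(θ)*cos(θ)

Explanation: The sign of one term was flipped: the term exp(θ)*cos(θ) was incorrectly written as -exp(θ)*cos(θ)
The later steps are derived from this incorrect expression, so the error originates in Step 2.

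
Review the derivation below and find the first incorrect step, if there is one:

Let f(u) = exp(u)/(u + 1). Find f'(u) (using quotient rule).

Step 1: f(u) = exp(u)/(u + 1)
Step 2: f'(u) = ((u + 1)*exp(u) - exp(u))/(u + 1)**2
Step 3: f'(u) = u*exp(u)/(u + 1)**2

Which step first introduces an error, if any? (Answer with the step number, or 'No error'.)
No error

All steps in this derivation are correct.
The final answer f'(u) = u*exp(u)/(u + 1)**2 is valid.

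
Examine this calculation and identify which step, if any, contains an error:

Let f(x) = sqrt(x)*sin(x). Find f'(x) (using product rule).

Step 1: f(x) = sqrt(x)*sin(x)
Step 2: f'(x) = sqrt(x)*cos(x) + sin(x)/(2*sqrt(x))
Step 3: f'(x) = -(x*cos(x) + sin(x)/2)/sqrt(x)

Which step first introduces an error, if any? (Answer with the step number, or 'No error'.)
Step 3

Step 3 is incorrect due to a sign flip.
The step shows: -(x*cos(x) + sin(x)/2)/sqrt(x)
The correct value should be: (x*cos(x) + sin(x)/2)/sqrt(x)

Explanation: The sign of the whole expression was flipped: the term (x*cos(x) + sin(x)/2)/sqrt(x) was incorrectly written as -(x*cos(x) + sin(x)/2)/sqrt(x)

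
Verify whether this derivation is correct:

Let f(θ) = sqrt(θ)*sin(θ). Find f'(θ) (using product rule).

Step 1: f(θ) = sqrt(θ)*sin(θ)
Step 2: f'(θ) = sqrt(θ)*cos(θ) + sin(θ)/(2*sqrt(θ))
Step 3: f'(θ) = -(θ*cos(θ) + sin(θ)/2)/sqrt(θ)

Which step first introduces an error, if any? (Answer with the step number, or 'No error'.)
Step 3

Step 3 is incorrect due to a sign flip.
The step shows: -(θ*cos(θ) + sin(θ)/2)/sqrt(θ)
The correct value should be: (θ*cos(θ) + sin(θ)/2)/sqrt(θ)

Explanation: The sign of the whole expression was flipped: the term (θ*cos(θ) + sin(θ)/2)/sqrt(θ) was incorrectly written as -(θ*cos(θ) + sin(θ)/2)/sqrt(θ)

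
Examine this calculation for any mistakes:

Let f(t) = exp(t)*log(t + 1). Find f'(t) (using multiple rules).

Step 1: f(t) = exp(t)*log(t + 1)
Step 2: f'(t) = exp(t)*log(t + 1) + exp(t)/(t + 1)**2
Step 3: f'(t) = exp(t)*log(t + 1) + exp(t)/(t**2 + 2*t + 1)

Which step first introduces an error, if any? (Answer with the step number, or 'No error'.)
Step 2

Step 2 is incorrect due to a wrong exponent.
The step shows: exp(t)*log(t + 1) + exp(t)/(t + 1)**2
The correct value should be: exp(t)*log(t + 1) + exp(t)/(t + 1)

Explanation: The exponent -1 on t + 1 was incorrectly written as -2: the term exp(t)/(t + 1) was incorrectly written as exp(t)/(t + 1)**2
The later steps are derived from this incorrect expression, so the error originates in Step 2.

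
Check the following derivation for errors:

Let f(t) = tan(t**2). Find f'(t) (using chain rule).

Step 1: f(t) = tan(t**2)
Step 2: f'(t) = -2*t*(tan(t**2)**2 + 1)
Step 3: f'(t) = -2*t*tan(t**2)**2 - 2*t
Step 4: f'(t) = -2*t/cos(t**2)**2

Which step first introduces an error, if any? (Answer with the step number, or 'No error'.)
Step 2

Step 2 is incorrect due to a sign flip.
The step shows: -2*t*(tan(t**2)**2 + 1)
The correct value should be: 2*t*(tan(t**2)**2 + 1)

Explanation: The sign of the whole expression was flipped: the term 2*t*(tan(t**2)**2 + 1) was incorrectly written as -2*t*(tan(t**2)**2 + 1)
The later steps are derived from this incorrect expression, so the error originates in Step 2.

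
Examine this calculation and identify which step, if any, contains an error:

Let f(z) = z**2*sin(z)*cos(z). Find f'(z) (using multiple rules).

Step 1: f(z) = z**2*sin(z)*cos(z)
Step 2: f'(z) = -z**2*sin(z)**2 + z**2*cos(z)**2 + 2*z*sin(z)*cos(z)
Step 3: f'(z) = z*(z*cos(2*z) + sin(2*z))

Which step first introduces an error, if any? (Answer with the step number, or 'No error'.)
No error

All steps in this derivation are correct.
The final answer f'(z) = z*(z*cos(2*z) + sin(2*z)) is valid.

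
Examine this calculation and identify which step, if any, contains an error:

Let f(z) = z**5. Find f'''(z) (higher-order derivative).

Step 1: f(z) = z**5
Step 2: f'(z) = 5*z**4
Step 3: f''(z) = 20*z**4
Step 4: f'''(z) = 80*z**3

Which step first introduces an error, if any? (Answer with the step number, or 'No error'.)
Step 3

Step 3 is incorrect due to a wrong exponent.
The step shows: 20*z**4
The correct value should be: 20*z**3

Explanation: The exponent 3 on z was incorrectly written as 4: the term 20*z**3 was incorrectly written as 20*z**4
The later steps are derived from this incorrect expression, so the error originates in Step 3.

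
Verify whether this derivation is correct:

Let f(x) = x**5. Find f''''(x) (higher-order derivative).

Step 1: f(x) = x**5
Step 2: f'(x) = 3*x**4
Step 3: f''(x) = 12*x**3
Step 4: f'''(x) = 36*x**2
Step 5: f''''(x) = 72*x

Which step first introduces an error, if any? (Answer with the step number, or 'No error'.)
Step 2

Step 2 is incorrect due to a wrong coefficient.
The step shows: 3*x**4
The correct value should be: 5*x**4

Explanation: The coefficient 5 was incorrectly written as 3: the term 5*x**4 was incorrectly written as 3*x**4
The later steps are derived from this incorrect expression, so the error originates in Step 2.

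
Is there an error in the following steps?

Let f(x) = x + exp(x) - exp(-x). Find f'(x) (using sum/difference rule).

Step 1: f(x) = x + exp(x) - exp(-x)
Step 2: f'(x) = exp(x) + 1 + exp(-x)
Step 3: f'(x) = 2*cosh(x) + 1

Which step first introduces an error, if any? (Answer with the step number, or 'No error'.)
No error

All steps in this derivation are correct.
The final answer f'(x) = 2*cosh(x) + 1 is valid.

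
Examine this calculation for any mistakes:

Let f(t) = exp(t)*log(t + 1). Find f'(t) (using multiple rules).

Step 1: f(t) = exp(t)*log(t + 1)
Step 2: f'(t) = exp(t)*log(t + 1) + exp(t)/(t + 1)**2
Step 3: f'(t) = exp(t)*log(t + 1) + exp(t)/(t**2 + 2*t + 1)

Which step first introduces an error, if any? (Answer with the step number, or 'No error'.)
Step 2

Step 2 is incorrect due to a wrong exponent.
The step shows: exp(t)*log(t + 1) + exp(t)/(t + 1)**2
The correct value should be: exp(t)*log(t + 1) + exp(t)/(t + 1)

Explanation: The exponent -1 on t + 1 was incorrectly written as -2: the term exp(t)/(t + 1) was incorrectly written as exp(t)/(t + 1)**2
The later steps are derived from this incorrect expression, so the error originates in Step 2.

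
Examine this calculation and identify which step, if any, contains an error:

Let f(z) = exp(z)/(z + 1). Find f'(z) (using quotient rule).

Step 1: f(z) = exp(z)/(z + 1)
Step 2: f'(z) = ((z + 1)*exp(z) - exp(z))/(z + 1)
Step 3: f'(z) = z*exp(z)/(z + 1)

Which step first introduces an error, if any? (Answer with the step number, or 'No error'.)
Step 2

Step 2 is incorrect due to a wrong exponent.
The step shows: ((z + 1)*exp(z) - exp(z))/(z + 1)
The correct value should be: ((z + 1)*exp(z) - exp(z))/(z + 1)**2

Explanation: The exponent -2 on z + 1 was incorrectly written as -1: the term ((z + 1)*exp(z) - exp(z))/(z + 1)**2 was incorrectly written as ((z + 1)*exp(z) - exp(z))/(z + 1)
The later steps are derived from this incorrect expression, so the error originates in Step 2.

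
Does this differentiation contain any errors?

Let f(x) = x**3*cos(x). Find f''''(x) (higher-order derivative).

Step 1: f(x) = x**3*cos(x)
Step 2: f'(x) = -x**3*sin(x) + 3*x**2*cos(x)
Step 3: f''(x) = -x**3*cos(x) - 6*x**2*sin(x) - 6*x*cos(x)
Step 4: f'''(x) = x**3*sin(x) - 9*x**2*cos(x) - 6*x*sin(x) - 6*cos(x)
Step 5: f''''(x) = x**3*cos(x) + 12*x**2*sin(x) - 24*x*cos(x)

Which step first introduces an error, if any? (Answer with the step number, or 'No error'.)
Step 3

Step 3 is incorrect due to a sign flip.
The step shows: -x**3*cos(x) - 6*x**2*sin(x) - 6*x*cos(x)
The correct value should be: -x**3*cos(x) - 6*x**2*sin(x) + 6*x*cos(x)

Explanation: The sign of one term was flipped: the term 6*x*cos(x) was incorrectly written as -6*x*cos(x)
The later steps are derived from this incorrect expression, so the error originates in Step 3.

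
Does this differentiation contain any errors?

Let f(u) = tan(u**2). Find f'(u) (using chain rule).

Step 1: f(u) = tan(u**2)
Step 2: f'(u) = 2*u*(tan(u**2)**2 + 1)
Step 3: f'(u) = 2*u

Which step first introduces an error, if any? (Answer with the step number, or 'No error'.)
Step 3

Step 3 is incorrect due to a dropped term.
The step shows: 2*u
The correct value should be: 2*u*tan(u**2)**2 + 2*u

Explanation: A term was dropped: the term 2*u*tan(u**2)**2 was incorrectly omitted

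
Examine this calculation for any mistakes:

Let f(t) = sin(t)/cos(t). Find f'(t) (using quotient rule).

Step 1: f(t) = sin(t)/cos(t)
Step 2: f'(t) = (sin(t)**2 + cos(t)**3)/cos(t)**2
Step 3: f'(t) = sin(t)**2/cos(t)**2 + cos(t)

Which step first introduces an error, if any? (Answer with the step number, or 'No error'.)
Step 2

Step 2 is incorrect due to a wrong exponent.
The step shows: (sin(t)**2 + cos(t)**3)/cos(t)**2
The correct value should be: (sin(t)**2 + cos(t)**2)/cos(t)**2

Explanation: The exponent 2 on cos(t) was incorrectly written as 3: the term (sin(t)**2 + cos(t)**2)/cos(t)**2 was incorrectly written as (sin(t)**2 + cos(t)**3)/cos(t)**2
The later steps are derived from this incorrect expression, so the error originates in Step 2.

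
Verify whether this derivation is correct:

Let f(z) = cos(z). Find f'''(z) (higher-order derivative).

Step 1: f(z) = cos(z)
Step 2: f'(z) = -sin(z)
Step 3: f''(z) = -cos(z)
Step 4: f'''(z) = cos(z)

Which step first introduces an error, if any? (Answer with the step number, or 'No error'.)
Step 4

Step 4 is incorrect due to a wrong trig function.
The step shows: cos(z)
The correct value should be: sin(z)

Explanation: sin(z) was incorrectly written as cos(z): the term sin(z) was incorrectly written as cos(z)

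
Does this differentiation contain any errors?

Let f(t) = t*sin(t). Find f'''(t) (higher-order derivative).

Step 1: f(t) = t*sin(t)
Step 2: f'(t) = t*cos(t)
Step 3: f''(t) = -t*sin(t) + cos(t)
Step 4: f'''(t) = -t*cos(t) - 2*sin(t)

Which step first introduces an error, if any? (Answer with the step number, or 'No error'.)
Step 2

Step 2 is incorrect due to a dropped term.
The step shows: t*cos(t)
The correct value should be: t*cos(t) + sin(t)

Explanation: A term was dropped: the term sin(t) was incorrectly omitted
The later steps are derived from this incorrect expression, so the error originates in Step 2.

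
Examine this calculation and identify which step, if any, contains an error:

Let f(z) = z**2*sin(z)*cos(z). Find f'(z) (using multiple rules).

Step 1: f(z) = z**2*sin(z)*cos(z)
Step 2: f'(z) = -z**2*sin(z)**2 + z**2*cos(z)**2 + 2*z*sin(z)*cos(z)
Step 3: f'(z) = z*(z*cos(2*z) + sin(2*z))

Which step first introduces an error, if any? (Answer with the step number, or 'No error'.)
No error

All steps in this derivation are correct.
The final answer f'(z) = z*(z*cos(2*z) + sin(2*z)) is valid.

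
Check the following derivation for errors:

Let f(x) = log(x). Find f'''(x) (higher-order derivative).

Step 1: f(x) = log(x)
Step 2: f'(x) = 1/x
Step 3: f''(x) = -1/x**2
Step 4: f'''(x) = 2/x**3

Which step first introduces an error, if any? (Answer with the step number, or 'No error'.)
No error

All steps in this derivation are correct.
The final answer f'''(x) = 2/x**3 is valid.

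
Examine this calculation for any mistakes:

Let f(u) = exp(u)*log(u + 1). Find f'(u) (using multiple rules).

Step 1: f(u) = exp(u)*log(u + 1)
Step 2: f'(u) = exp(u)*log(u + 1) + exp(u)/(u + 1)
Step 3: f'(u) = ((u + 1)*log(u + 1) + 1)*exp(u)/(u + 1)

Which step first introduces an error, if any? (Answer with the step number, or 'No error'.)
No error

All steps in this derivation are correct.
The final answer f'(u) = ((u + 1)*log(u + 1) + 1)*exp(u)/(u + 1) is valid.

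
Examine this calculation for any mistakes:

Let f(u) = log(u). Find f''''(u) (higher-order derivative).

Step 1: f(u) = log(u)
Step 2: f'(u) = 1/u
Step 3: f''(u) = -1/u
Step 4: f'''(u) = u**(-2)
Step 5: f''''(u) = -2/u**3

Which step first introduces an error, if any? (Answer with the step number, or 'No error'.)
Step 3

Step 3 is incorrect due to a wrong exponent.
The step shows: -1/u
The correct value should be: -1/u**2

Explanation: The exponent -2 on u was incorrectly written as -1: the term -1/u**2 was incorrectly written as -1/u
The later steps are derived from this incorrect expression, so the error originates in Step 3.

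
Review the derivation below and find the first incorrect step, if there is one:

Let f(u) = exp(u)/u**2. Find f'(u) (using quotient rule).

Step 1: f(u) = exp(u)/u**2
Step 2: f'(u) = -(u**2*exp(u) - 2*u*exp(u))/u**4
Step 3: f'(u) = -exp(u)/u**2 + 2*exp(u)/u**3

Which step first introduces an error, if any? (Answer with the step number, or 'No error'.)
Step 2

Step 2 is incorrect due to a sign flip.
The step shows: -(u**2*exp(u) - 2*u*exp(u))/u**4
The correct value should be: (u**2*exp(u) - 2*u*exp(u))/u**4

Explanation: The sign of the whole expression was flipped: the term (u**2*exp(u) - 2*u*exp(u))/u**4 was incorrectly written as -(u**2*exp(u) - 2*u*exp(u))/u**4
The later steps are derived from this incorrect expression, so the error originates in Step 2.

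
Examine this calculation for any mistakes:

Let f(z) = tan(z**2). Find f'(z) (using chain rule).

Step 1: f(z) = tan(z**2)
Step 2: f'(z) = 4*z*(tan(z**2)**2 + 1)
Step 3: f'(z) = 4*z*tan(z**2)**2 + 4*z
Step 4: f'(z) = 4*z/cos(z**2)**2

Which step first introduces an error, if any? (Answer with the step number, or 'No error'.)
Step 2

Step 2 is incorrect due to a wrong coefficient.
The step shows: 4*z*(tan(z**2)**2 + 1)
The correct value should be: 2*z*(tan(z**2)**2 + 1)

Explanation: The coefficient 2 was incorrectly written as 4: the term 2*z*(tan(z**2)**2 + 1) was incorrectly written as 4*z*(tan(z**2)**2 + 1)
The later steps are derived from this incorrect expression, so the error originates in Step 2.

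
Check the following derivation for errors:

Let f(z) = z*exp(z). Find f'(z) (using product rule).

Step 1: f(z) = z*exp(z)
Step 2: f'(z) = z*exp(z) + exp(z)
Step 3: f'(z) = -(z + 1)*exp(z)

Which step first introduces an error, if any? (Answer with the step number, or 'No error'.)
Step 3

Step 3 is incorrect due to a sign flip.
The step shows: -(z + 1)*exp(z)
The correct value should be: (z + 1)*exp(z)

Explanation: The sign of the whole expression was flipped: the term (z + 1)*exp(z) was incorrectly written as -(z + 1)*exp(z)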